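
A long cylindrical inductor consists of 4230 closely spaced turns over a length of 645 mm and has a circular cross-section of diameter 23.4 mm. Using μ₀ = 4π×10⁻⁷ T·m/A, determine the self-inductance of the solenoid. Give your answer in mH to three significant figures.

A = π(d/2)² = π(1.170×10^-2 m)² = 4.301×10^-4 m².
For a long solenoid, L = μ₀N²A/ℓ.
L = (4π×10⁻⁷)(4230)²(4.301×10^-4)/(0.645 m) = 1.499×10^-2 H.

L ≈ 15.0 mH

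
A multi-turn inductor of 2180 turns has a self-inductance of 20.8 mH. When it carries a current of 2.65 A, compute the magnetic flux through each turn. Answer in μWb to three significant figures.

From L = NΦ_B/I, the flux per turn is Φ_B = LI/N.
Φ_B = (2.080×10^-2 H)(2.65 A)/2180 = 2.528×10^-5 Wb.

Φ_B ≈ 25.3 μWb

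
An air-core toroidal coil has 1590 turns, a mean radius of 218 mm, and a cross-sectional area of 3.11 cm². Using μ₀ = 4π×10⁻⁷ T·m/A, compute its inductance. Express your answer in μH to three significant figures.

For a thin toroid, L = μ₀N²A/(2πR).
L = (4π×10⁻⁷)(1590)²(3.110×10^-4) / (2π×0.218 m) = 7.213×10^-4 H.

L ≈ 721 μH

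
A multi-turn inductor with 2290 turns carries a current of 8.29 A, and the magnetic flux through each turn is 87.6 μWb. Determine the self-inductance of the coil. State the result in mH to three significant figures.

Self-inductance is defined by L = NΦ_B/I (flux linkage over current).
L = (2290)(8.760×10^-5 Wb)/(8.29 A) = 2.420×10^-2 H.

L ≈ 24.2 mH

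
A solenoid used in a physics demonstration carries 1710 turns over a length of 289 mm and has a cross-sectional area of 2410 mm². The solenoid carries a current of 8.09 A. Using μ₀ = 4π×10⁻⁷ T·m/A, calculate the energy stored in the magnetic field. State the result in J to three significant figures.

A = 2410 mm² = 2.410×10^-3 m².
L = μ₀N²A/ℓ = (4π×10⁻⁷)(1710)²(2.410×10^-3)/(0.289) = 3.064×10^-2 H.
U = ½LI² = ½(3.064×10^-2)(8.09)² = 1.003 J.

U ≈ 1.00 J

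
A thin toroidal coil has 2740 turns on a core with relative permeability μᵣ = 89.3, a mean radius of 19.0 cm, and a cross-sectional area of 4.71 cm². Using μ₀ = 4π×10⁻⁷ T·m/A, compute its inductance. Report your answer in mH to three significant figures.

For a thin toroid, L = μ₀μᵣN²A/(2πR).
L = (4π×10⁻⁷)(89.3)(2740)²(4.710×10^-4) / (2π×0.19 m) = 0.3324 H.

L ≈ 332 mH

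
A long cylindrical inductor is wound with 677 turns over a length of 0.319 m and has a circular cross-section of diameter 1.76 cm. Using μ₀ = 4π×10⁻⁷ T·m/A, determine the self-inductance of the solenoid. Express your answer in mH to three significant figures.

A = π(d/2)² = π(8.800×10^-3 m)² = 2.433×10^-4 m².
For a long solenoid, L = μ₀N²A/ℓ.
L = (4π×10⁻⁷)(677)²(2.433×10^-4)/(0.319 m) = 4.392×10^-4 H.

L ≈ 0.439 mH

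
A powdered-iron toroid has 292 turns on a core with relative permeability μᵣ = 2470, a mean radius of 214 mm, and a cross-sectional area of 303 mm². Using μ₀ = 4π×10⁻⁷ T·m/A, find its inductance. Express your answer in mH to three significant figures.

L ≈ 59.6 mH

For a thin toroid, L = μ₀μᵣN²A/(2πR).
L = (4π×10⁻⁷)(2470)(292)²(3.030×10^-4) / (2π×0.214 m) = 5.964×10^-2 H.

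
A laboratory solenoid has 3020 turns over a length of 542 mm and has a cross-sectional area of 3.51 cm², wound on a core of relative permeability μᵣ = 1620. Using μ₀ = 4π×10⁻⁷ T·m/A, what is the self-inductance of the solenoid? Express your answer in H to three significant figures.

L ≈ 12.0 H

A = 3.51 cm² = 3.510×10^-4 m².
For a long solenoid, L = μ₀μᵣN²A/ℓ.
L = (4π×10⁻⁷)(1620)(3020)²(3.510×10^-4)/(0.542 m) = 12.02 H.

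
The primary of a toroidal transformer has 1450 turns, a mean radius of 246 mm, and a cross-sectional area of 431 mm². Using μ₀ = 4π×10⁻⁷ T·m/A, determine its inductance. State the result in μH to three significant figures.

For a thin toroid, L = μ₀N²A/(2πR).
L = (4π×10⁻⁷)(1450)²(4.310×10^-4) / (2π×0.246 m) = 7.367×10^-4 H.

L ≈ 737 μH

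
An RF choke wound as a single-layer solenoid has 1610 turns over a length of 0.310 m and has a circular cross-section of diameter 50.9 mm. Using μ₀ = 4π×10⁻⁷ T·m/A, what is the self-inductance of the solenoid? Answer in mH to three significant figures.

A = π(d/2)² = π(2.545×10^-2 m)² = 2.0348×10^-3 m².
For a long solenoid, L = μ₀N²A/ℓ.
L = (4π×10⁻⁷)(1610)²(2.0348×10^-3)/(0.31 m) = 2.138×10^-2 H.

L ≈ 21.4 mH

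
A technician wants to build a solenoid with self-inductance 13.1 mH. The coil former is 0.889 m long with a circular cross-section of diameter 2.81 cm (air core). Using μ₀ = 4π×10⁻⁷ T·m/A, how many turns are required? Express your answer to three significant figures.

A = π(d/2)² = π(1.405×10^-2 m)² = 6.202×10^-4 m².
From L = μ₀N²A/ℓ, N = √(Lℓ / (μ₀A)).
N = √[(1.310×10^-2)(0.889) / ((4π×10⁻⁷)×6.202×10^-4)] = √(1.494×10^7) ≈ 3865.7.

N ≈ 3870 turns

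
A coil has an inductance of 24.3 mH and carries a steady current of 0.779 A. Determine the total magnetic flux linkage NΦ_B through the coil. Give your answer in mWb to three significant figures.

From L = NΦ_B/I, the flux linkage is NΦ_B = LI.
NΦ_B = (2.430×10^-2 H)(0.779 A) = 1.893×10^-2 Wb.

NΦ_B ≈ 18.9 mWb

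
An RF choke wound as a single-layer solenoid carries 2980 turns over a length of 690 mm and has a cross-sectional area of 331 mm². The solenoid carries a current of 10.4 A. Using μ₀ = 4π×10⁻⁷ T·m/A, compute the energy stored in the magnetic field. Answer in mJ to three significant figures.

A = 331 mm² = 3.310×10^-4 m².
L = μ₀N²A/ℓ = (4π×10⁻⁷)(2980)²(3.310×10^-4)/(0.69) = 5.353×10^-3 H.
U = ½LI² = ½(5.353×10^-3)(10.4)² = 0.2895 J.

U ≈ 290 mJ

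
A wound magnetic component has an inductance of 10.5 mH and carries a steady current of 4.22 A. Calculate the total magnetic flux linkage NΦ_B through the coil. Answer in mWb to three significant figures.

NΦ_B ≈ 44.3 mWb

From L = NΦ_B/I, the flux linkage is NΦ_B = LI.
NΦ_B = (1.050×10^-2 H)(4.22 A) = 4.431×10^-2 Wb.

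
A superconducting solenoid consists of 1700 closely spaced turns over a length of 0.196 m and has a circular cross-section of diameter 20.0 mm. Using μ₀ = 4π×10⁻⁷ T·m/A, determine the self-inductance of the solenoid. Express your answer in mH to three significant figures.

L ≈ 5.82 mH

A = π(d/2)² = π(1.000×10^-2 m)² = 3.142×10^-4 m².
For a long solenoid, L = μ₀N²A/ℓ.
L = (4π×10⁻⁷)(1700)²(3.142×10^-4)/(0.196 m) = 5.821×10^-3 H.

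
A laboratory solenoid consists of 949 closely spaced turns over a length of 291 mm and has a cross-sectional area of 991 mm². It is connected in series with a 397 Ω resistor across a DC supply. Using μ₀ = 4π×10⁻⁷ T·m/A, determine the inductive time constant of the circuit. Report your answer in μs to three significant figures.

τ ≈ 9.71 μs

A = 991 mm² = 9.910×10^-4 m².
L = μ₀N²A/ℓ = (4π×10⁻⁷)(949)²(9.910×10^-4)/(0.291) = 3.854×10^-3 H.
τ = L/R = (3.854×10^-3)/(397) = 9.708×10^-6 s.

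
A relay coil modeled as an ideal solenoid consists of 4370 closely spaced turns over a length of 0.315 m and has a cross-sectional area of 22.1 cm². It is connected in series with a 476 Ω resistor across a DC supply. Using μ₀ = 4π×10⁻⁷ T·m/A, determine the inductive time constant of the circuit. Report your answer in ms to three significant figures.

A = 22.1 cm² = 2.210×10^-3 m².
L = μ₀N²A/ℓ = (4π×10⁻⁷)(4370)²(2.210×10^-3)/(0.315) = 0.1684 H.
τ = L/R = (0.1684)/(476) = 3.537×10^-4 s.

τ ≈ 0.354 ms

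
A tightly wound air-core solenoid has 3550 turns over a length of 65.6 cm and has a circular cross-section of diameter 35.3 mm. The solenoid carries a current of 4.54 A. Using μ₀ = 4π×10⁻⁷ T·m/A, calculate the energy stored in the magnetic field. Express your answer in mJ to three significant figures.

A = π(d/2)² = π(1.765×10^-2 m)² = 9.787×10^-4 m².
L = μ₀N²A/ℓ = (4π×10⁻⁷)(3550)²(9.787×10^-4)/(0.656) = 2.363×10^-2 H.
U = ½LI² = ½(2.363×10^-2)(4.54)² = 0.24349 J.

U ≈ 243 mJ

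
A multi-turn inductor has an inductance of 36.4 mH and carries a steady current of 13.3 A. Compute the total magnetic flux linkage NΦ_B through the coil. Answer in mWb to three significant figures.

From L = NΦ_B/I, the flux linkage is NΦ_B = LI.
NΦ_B = (3.640×10^-2 H)(13.3 A) = 0.4841 Wb.

NΦ_B ≈ 484 mWb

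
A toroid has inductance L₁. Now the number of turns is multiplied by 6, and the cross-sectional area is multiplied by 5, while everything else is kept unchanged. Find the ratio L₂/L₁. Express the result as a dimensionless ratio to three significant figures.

For a toroid, L ∝ μᵣN²A/R.
L₂/L₁ = (6)^2 × (5) = 180.

L₂/L₁ = 180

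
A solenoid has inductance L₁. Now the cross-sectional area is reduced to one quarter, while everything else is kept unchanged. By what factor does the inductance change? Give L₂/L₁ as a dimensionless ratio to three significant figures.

For a solenoid, L ∝ μᵣN²A/ℓ.
L₂/L₁ = (0.25) = 0.250.

L₂/L₁ = 0.250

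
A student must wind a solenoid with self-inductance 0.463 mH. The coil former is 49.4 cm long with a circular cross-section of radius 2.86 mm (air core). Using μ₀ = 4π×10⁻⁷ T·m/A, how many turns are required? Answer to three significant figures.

A = πr² = π(2.860×10^-3 m)² = 2.570×10^-5 m².
From L = μ₀N²A/ℓ, N = √(Lℓ / (μ₀A)).
N = √[(4.630×10^-4)(0.494) / ((4π×10⁻⁷)×2.570×10^-5)] = √(7.083×10^6) ≈ 2661.4.

N ≈ 2660 turns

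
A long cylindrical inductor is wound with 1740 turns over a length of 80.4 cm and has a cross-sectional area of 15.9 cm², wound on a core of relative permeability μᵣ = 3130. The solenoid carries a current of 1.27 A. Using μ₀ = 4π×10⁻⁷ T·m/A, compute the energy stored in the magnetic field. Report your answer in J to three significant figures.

A = 15.9 cm² = 1.590×10^-3 m².
L = μ₀μᵣN²A/ℓ = (4π×10⁻⁷)(3130)(1740)²(1.590×10^-3)/(0.804) = 23.55 H.
U = ½LI² = ½(23.55)(1.27)² = 18.99 J.

U ≈ 19.0 J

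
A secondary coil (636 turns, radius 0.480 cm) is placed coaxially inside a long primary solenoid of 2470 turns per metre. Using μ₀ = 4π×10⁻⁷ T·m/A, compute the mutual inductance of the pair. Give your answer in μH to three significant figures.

The outer solenoid produces a uniform field B₁ = μ₀n₁I₁ across the inner coil,
so the flux linkage is N₂Φ = N₂B₁A₂ = μ₀n₁N₂A₂·I₁, giving M = μ₀n₁N₂A₂.
A₂ = πr² = π(4.800×10^-3 m)² = 7.238×10^-5 m².
M = (4π×10⁻⁷)(2470)(636)(7.238×10^-5) = 1.429×10^-4 H.

M ≈ 143 μH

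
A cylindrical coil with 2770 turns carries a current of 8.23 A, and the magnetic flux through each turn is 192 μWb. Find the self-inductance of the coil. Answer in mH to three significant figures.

L ≈ 64.6 mH

Self-inductance is defined by L = NΦ_B/I (flux linkage over current).
L = (2770)(1.920×10^-4 Wb)/(8.23 A) = 6.462×10^-2 H.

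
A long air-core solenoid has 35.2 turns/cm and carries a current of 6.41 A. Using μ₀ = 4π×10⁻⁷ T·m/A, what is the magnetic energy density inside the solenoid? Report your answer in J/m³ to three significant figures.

u ≈ 320 J/m³

B = μ₀nI = (4π×10⁻⁷)(3.520×10^3)(6.41) = 2.835×10^-2 T.
u = B²/(2μ₀) = (2.835×10^-2)²/(2×4π×10⁻⁷) = 319.9 J/m³.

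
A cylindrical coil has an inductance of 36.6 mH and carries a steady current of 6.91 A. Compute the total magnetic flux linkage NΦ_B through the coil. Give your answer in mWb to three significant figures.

From L = NΦ_B/I, the flux linkage is NΦ_B = LI.
NΦ_B = (3.660×10^-2 H)(6.91 A) = 0.2529 Wb.

NΦ_B ≈ 253 mWb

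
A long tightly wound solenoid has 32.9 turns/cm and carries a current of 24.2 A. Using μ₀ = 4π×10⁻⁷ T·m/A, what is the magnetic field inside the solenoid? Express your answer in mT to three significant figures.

Inside a long solenoid, B = μ₀nI.
B = (4π×10⁻⁷)(3.290×10^3 m⁻¹)(24.2 A) = 0.1001 T.

B ≈ 100 mT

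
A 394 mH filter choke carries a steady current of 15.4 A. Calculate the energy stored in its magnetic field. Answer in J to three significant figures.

U ≈ 46.7 J

Stored magnetic energy: U = ½LI².
U = ½(0.394 H)(15.4 A)² = 46.72 J.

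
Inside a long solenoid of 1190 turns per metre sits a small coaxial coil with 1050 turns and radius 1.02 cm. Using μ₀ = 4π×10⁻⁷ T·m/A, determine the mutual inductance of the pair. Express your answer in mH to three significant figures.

The outer solenoid produces a uniform field B₁ = μ₀n₁I₁ across the inner coil,
so the flux linkage is N₂Φ = N₂B₁A₂ = μ₀n₁N₂A₂·I₁, giving M = μ₀n₁N₂A₂.
A₂ = πr² = π(1.020×10^-2 m)² = 3.269×10^-4 m².
M = (4π×10⁻⁷)(1190)(1050)(3.269×10^-4) = 5.132×10^-4 H.

M ≈ 0.513 mH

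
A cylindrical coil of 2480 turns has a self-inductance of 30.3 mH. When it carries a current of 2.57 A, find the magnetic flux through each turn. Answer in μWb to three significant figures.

From L = NΦ_B/I, the flux per turn is Φ_B = LI/N.
Φ_B = (3.030×10^-2 H)(2.57 A)/2480 = 3.140×10^-5 Wb.

Φ_B ≈ 31.4 μWb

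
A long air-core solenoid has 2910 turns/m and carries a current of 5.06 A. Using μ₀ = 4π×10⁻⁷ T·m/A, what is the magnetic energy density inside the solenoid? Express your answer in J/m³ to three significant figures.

u ≈ 136 J/m³

B = μ₀nI = (4π×10⁻⁷)(2.910×10^3)(5.06) = 1.850×10^-2 T.
u = B²/(2μ₀) = (1.850×10^-2)²/(2×4π×10⁻⁷) = 136.2 J/m³.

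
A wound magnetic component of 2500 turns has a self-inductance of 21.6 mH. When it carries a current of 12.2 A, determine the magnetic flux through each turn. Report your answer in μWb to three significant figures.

From L = NΦ_B/I, the flux per turn is Φ_B = LI/N.
Φ_B = (2.160×10^-2 H)(12.2 A)/2500 = 1.054×10^-4 Wb.

Φ_B ≈ 105 μWb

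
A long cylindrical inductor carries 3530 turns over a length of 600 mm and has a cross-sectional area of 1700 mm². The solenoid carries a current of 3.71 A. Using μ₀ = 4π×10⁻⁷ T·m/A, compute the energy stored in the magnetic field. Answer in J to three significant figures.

U ≈ 0.305 J

A = 1700 mm² = 1.700×10^-3 m².
L = μ₀N²A/ℓ = (4π×10⁻⁷)(3530)²(1.700×10^-3)/(0.6) = 4.437×10^-2 H.
U = ½LI² = ½(4.437×10^-2)(3.71)² = 0.3053 J.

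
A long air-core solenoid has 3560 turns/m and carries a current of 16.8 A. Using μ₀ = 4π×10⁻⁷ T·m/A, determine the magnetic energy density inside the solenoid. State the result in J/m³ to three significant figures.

B = μ₀nI = (4π×10⁻⁷)(3.560×10^3)(16.8) = 7.516×10^-2 T.
u = B²/(2μ₀) = (7.516×10^-2)²/(2×4π×10⁻⁷) = 2.247×10^3 J/m³.

u ≈ 2250 J/m³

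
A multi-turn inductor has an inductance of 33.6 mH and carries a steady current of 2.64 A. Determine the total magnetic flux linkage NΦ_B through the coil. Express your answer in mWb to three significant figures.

NΦ_B ≈ 88.7 mWb

From L = NΦ_B/I, the flux linkage is NΦ_B = LI.
NΦ_B = (3.360×10^-2 H)(2.64 A) = 8.870×10^-2 Wb.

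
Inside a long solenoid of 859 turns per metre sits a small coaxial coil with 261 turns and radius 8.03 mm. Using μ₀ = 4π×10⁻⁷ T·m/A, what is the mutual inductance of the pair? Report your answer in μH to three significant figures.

The outer solenoid produces a uniform field B₁ = μ₀n₁I₁ across the inner coil,
so the flux linkage is N₂Φ = N₂B₁A₂ = μ₀n₁N₂A₂·I₁, giving M = μ₀n₁N₂A₂.
A₂ = πr² = π(8.030×10^-3 m)² = 2.026×10^-4 m².
M = (4π×10⁻⁷)(859)(261)(2.026×10^-4) = 5.707×10^-5 H.

M ≈ 57.1 μH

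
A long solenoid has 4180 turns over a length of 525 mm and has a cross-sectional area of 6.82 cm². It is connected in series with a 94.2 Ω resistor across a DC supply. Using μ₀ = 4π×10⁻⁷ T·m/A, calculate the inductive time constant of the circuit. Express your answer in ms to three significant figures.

A = 6.82 cm² = 6.820×10^-4 m².
L = μ₀N²A/ℓ = (4π×10⁻⁷)(4180)²(6.820×10^-4)/(0.525) = 2.852×10^-2 H.
τ = L/R = (2.852×10^-2)/(94.2) = 3.028×10^-4 s.

τ ≈ 0.303 ms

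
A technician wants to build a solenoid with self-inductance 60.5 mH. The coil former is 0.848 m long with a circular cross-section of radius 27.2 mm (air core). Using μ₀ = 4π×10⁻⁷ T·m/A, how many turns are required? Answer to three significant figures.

N ≈ 4190 turns

A = πr² = π(2.720×10^-2 m)² = 2.324×10^-3 m².
From L = μ₀N²A/ℓ, N = √(Lℓ / (μ₀A)).
N = √[(6.050×10^-2)(0.848) / ((4π×10⁻⁷)×2.324×10^-3)] = √(1.757×10^7) ≈ 4191.1.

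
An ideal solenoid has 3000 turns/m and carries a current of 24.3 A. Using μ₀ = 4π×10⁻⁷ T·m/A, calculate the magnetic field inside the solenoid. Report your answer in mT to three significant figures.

B ≈ 91.6 mT

Inside a long solenoid, B = μ₀nI.
B = (4π×10⁻⁷)(3.000×10^3 m⁻¹)(24.3 A) = 9.161×10^-2 T.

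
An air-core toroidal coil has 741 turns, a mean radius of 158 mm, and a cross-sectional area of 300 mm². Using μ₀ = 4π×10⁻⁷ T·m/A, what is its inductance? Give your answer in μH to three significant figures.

For a thin toroid, L = μ₀N²A/(2πR).
L = (4π×10⁻⁷)(741)²(3.000×10^-4) / (2π×0.158 m) = 2.085×10^-4 H.

L ≈ 209 μH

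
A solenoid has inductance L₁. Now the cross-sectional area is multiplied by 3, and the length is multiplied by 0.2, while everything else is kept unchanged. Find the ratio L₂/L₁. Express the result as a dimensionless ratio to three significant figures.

L₂/L₁ = 15.0

For a solenoid, L ∝ μᵣN²A/ℓ.
L₂/L₁ = (3) × (0.2)^-1 = 15.0.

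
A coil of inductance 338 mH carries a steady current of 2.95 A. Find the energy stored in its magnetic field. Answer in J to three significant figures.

U ≈ 1.47 J

Stored magnetic energy: U = ½LI².
U = ½(0.338 H)(2.95 A)² = 1.471 J.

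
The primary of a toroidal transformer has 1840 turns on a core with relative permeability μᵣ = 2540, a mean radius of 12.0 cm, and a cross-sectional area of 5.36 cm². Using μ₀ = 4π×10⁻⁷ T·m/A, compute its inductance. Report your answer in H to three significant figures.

L ≈ 7.68 H

For a thin toroid, L = μ₀μᵣN²A/(2πR).
L = (4π×10⁻⁷)(2540)(1840)²(5.360×10^-4) / (2π×0.12 m) = 7.682 H.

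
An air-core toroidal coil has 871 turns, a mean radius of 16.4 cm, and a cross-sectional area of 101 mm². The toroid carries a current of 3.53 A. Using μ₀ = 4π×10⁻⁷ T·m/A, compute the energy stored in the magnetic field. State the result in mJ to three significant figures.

U ≈ 0.582 mJ

L = μ₀N²A/(2πR) = (4π×10⁻⁷)(871)²(1.010×10^-4)/(2π×0.164) = 9.344×10^-5 H.
U = ½LI² = ½(9.344×10^-5)(3.53)² = 5.822×10^-4 J.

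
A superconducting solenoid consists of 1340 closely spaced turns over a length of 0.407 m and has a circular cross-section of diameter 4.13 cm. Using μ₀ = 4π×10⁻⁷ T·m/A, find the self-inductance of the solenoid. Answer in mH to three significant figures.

A = π(d/2)² = π(2.065×10^-2 m)² = 1.340×10^-3 m².
For a long solenoid, L = μ₀N²A/ℓ.
L = (4π×10⁻⁷)(1340)²(1.340×10^-3)/(0.407 m) = 7.427×10^-3 H.

L ≈ 7.43 mH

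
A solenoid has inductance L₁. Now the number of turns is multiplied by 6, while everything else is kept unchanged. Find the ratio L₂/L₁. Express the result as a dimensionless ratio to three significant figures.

L₂/L₁ = 36.0

For a solenoid, L ∝ μᵣN²A/ℓ.
L₂/L₁ = (6)^2 = 36.0.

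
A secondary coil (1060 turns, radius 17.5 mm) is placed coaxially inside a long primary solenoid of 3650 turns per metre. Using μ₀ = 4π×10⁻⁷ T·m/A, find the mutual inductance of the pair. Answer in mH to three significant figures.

The outer solenoid produces a uniform field B₁ = μ₀n₁I₁ across the inner coil,
so the flux linkage is N₂Φ = N₂B₁A₂ = μ₀n₁N₂A₂·I₁, giving M = μ₀n₁N₂A₂.
A₂ = πr² = π(1.750×10^-2 m)² = 9.621×10^-4 m².
M = (4π×10⁻⁷)(3650)(1060)(9.621×10^-4) = 4.678×10^-3 H.

M ≈ 4.68 mH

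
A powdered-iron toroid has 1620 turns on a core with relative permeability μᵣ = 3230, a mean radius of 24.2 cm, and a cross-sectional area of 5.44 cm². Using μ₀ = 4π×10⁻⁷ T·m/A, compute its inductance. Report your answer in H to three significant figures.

L ≈ 3.81 H

For a thin toroid, L = μ₀μᵣN²A/(2πR).
L = (4π×10⁻⁷)(3230)(1620)²(5.440×10^-4) / (2π×0.242 m) = 3.811 H.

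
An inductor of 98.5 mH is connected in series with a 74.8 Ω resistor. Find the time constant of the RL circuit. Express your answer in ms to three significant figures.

τ ≈ 1.32 ms

τ = L/R = (9.850×10^-2 H)/(74.8 Ω) = 1.317×10^-3 s.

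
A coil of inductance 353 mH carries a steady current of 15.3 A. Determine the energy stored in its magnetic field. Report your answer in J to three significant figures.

Stored magnetic energy: U = ½LI².
U = ½(0.353 H)(15.3 A)² = 41.32 J.

U ≈ 41.3 J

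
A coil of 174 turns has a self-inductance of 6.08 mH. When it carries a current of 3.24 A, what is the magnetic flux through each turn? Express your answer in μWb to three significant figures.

Φ_B ≈ 113 μWb

From L = NΦ_B/I, the flux per turn is Φ_B = LI/N.
Φ_B = (6.080×10^-3 H)(3.24 A)/174 = 1.132×10^-4 Wb.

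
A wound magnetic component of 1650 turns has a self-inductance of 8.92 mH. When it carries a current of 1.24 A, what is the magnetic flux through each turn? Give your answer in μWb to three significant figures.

Φ_B ≈ 6.70 μWb

From L = NΦ_B/I, the flux per turn is Φ_B = LI/N.
Φ_B = (8.920×10^-3 H)(1.24 A)/1650 = 6.704×10^-6 Wb.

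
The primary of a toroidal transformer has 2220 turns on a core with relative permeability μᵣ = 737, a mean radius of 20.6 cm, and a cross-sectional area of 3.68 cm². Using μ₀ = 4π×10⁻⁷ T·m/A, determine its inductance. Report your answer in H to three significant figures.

L ≈ 1.30 H

For a thin toroid, L = μ₀μᵣN²A/(2πR).
L = (4π×10⁻⁷)(737)(2220)²(3.680×10^-4) / (2π×0.206 m) = 1.298 H.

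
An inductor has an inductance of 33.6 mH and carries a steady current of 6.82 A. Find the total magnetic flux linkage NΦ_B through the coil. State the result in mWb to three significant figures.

NΦ_B ≈ 229 mWb

From L = NΦ_B/I, the flux linkage is NΦ_B = LI.
NΦ_B = (3.360×10^-2 H)(6.82 A) = 0.2292 Wb.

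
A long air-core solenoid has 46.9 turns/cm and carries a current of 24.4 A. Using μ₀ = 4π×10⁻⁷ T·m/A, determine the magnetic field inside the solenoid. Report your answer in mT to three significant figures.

B ≈ 144 mT

Inside a long solenoid, B = μ₀nI.
B = (4π×10⁻⁷)(4.690×10^3 m⁻¹)(24.4 A) = 0.1438 T.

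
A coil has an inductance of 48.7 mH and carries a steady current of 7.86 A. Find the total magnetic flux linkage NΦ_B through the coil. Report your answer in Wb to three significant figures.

NΦ_B ≈ 0.383 Wb

From L = NΦ_B/I, the flux linkage is NΦ_B = LI.
NΦ_B = (4.870×10^-2 H)(7.86 A) = 0.3828 Wb.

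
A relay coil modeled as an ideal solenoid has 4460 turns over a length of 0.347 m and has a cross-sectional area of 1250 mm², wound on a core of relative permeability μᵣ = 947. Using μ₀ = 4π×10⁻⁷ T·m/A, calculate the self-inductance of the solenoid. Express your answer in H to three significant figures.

L ≈ 85.3 H

A = 1250 mm² = 1.250×10^-3 m².
For a long solenoid, L = μ₀μᵣN²A/ℓ.
L = (4π×10⁻⁷)(947)(4460)²(1.250×10^-3)/(0.347 m) = 85.27 H.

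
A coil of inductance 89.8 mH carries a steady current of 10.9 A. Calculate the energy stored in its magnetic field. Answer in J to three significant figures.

Stored magnetic energy: U = ½LI².
U = ½(8.980×10^-2 H)(10.9 A)² = 5.3346 J.

U ≈ 5.33 J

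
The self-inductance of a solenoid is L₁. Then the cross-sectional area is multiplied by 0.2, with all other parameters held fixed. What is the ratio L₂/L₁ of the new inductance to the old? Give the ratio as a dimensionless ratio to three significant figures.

For a solenoid, L ∝ μᵣN²A/ℓ.
L₂/L₁ = (0.2) = 0.200.

L₂/L₁ = 0.200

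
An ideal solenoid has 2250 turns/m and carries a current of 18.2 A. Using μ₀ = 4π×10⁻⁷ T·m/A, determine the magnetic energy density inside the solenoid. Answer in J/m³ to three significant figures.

B = μ₀nI = (4π×10⁻⁷)(2.250×10^3)(18.2) = 5.146×10^-2 T.
u = B²/(2μ₀) = (5.146×10^-2)²/(2×4π×10⁻⁷) = 1.054×10^3 J/m³.

u ≈ 1050 J/m³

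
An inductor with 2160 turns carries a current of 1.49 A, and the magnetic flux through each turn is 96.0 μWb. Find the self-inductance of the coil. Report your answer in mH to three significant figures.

Self-inductance is defined by L = NΦ_B/I (flux linkage over current).
L = (2160)(9.600×10^-5 Wb)/(1.49 A) = 0.1392 H.

L ≈ 139 mH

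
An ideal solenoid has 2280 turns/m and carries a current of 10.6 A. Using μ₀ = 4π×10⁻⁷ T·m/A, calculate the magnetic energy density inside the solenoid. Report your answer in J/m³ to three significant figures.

B = μ₀nI = (4π×10⁻⁷)(2.280×10^3)(10.6) = 3.037×10^-2 T.
u = B²/(2μ₀) = (3.037×10^-2)²/(2×4π×10⁻⁷) = 367 J/m³.

u ≈ 367 J/m³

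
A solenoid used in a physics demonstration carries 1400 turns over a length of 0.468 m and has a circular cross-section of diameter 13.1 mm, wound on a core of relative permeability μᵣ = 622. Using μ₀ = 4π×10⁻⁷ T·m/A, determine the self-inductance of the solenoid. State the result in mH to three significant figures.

A = π(d/2)² = π(6.550×10^-3 m)² = 1.348×10^-4 m².
For a long solenoid, L = μ₀μᵣN²A/ℓ.
L = (4π×10⁻⁷)(622)(1400)²(1.348×10^-4)/(0.468 m) = 0.4412 H.

L ≈ 441 mH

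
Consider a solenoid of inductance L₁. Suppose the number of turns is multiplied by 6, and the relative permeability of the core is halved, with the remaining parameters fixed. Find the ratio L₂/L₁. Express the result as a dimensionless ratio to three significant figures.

For a solenoid, L ∝ μᵣN²A/ℓ.
L₂/L₁ = (6)^2 × (0.5) = 18.0.

L₂/L₁ = 18.0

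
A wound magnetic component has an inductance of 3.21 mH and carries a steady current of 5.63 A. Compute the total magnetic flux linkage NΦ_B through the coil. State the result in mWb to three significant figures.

From L = NΦ_B/I, the flux linkage is NΦ_B = LI.
NΦ_B = (3.210×10^-3 H)(5.63 A) = 1.807×10^-2 Wb.

NΦ_B ≈ 18.1 mWb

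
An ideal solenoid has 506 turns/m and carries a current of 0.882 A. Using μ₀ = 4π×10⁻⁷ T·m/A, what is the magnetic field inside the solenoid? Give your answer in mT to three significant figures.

Inside a long solenoid, B = μ₀nI.
B = (4π×10⁻⁷)(506 m⁻¹)(0.882 A) = 5.608×10^-4 T.

B ≈ 0.561 mT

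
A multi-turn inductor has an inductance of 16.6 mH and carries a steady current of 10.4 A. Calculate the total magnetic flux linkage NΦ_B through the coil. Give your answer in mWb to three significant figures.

NΦ_B ≈ 173 mWb

From L = NΦ_B/I, the flux linkage is NΦ_B = LI.
NΦ_B = (1.660×10^-2 H)(10.4 A) = 0.1726 Wb.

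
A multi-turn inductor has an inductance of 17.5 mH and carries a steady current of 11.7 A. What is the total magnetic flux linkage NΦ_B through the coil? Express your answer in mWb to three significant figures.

NΦ_B ≈ 205 mWb

From L = NΦ_B/I, the flux linkage is NΦ_B = LI.
NΦ_B = (1.750×10^-2 H)(11.7 A) = 0.2048 Wb.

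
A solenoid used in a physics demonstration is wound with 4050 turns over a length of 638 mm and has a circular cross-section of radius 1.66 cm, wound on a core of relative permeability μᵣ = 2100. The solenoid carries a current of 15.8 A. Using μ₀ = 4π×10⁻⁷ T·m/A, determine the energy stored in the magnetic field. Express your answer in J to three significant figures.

A = πr² = π(1.660×10^-2 m)² = 8.657×10^-4 m².
L = μ₀μᵣN²A/ℓ = (4π×10⁻⁷)(2100)(4050)²(8.657×10^-4)/(0.638) = 58.73 H.
U = ½LI² = ½(58.73)(15.8)² = 7.331×10^3 J.

U ≈ 7330 J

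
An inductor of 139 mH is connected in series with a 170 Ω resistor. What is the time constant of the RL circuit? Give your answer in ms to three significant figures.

τ ≈ 0.818 ms

τ = L/R = (0.139 H)/(170 Ω) = 8.176×10^-4 s.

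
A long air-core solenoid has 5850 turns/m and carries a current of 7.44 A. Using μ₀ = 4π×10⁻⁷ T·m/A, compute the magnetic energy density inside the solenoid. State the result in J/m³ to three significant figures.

u ≈ 1190 J/m³

B = μ₀nI = (4π×10⁻⁷)(5.850×10^3)(7.44) = 5.469×10^-2 T.
u = B²/(2μ₀) = (5.469×10^-2)²/(2×4π×10⁻⁷) = 1.190×10^3 J/m³.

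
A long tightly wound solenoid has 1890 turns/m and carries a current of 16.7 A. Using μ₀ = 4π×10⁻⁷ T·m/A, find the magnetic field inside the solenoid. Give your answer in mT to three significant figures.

B ≈ 39.7 mT

Inside a long solenoid, B = μ₀nI.
B = (4π×10⁻⁷)(1.890×10^3 m⁻¹)(16.7 A) = 3.966×10^-2 T.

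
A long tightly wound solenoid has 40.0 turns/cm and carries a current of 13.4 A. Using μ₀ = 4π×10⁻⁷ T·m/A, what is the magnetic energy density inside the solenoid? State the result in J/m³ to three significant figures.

B = μ₀nI = (4π×10⁻⁷)(4.000×10^3)(13.4) = 6.736×10^-2 T.
u = B²/(2μ₀) = (6.736×10^-2)²/(2×4π×10⁻⁷) = 1.805×10^3 J/m³.

u ≈ 1810 J/m³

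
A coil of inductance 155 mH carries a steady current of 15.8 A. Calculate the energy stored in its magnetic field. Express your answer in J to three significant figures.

U ≈ 19.3 J

Stored magnetic energy: U = ½LI².
U = ½(0.155 H)(15.8 A)² = 19.347 J.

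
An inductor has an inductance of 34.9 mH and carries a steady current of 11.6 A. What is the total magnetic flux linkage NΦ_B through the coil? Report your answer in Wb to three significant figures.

From L = NΦ_B/I, the flux linkage is NΦ_B = LI.
NΦ_B = (3.490×10^-2 H)(11.6 A) = 0.4048 Wb.

NΦ_B ≈ 0.405 Wb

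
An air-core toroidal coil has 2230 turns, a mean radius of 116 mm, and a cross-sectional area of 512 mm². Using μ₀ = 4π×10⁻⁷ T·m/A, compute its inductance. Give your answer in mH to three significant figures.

For a thin toroid, L = μ₀N²A/(2πR).
L = (4π×10⁻⁷)(2230)²(5.120×10^-4) / (2π×0.116 m) = 4.390×10^-3 H.

L ≈ 4.39 mH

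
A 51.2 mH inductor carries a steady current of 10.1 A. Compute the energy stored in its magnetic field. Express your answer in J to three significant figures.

Stored magnetic energy: U = ½LI².
U = ½(5.120×10^-2 H)(10.1 A)² = 2.611 J.

U ≈ 2.61 J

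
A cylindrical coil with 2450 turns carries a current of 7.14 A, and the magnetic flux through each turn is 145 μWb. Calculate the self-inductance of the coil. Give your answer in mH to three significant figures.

Self-inductance is defined by L = NΦ_B/I (flux linkage over current).
L = (2450)(1.450×10^-4 Wb)/(7.14 A) = 4.975×10^-2 H.

L ≈ 49.8 mH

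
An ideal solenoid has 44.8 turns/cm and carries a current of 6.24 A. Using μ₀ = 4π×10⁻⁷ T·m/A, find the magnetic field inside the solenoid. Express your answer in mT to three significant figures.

Inside a long solenoid, B = μ₀nI.
B = (4π×10⁻⁷)(4.480×10^3 m⁻¹)(6.24 A) = 3.513×10^-2 T.

B ≈ 35.1 mT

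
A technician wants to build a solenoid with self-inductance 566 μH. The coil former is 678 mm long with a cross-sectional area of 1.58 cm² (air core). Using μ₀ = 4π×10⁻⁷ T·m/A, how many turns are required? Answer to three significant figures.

N ≈ 1390 turns

A = 1.58 cm² = 1.580×10^-4 m².
From L = μ₀N²A/ℓ, N = √(Lℓ / (μ₀A)).
N = √[(5.660×10^-4)(0.678) / ((4π×10⁻⁷)×1.580×10^-4)] = √(1.933×10^6) ≈ 1390.2.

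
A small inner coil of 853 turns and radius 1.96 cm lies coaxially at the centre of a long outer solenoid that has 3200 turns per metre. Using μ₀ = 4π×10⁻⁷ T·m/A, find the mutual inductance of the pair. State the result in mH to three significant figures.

M ≈ 4.14 mH

The outer solenoid produces a uniform field B₁ = μ₀n₁I₁ across the inner coil,
so the flux linkage is N₂Φ = N₂B₁A₂ = μ₀n₁N₂A₂·I₁, giving M = μ₀n₁N₂A₂.
A₂ = πr² = π(1.960×10^-2 m)² = 1.207×10^-3 m².
M = (4π×10⁻⁷)(3200)(853)(1.207×10^-3) = 4.140×10^-3 H.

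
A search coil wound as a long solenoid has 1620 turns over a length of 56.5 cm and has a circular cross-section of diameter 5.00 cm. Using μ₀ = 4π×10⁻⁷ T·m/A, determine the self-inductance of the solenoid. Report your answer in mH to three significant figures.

A = π(d/2)² = π(2.500×10^-2 m)² = 1.963×10^-3 m².
For a long solenoid, L = μ₀N²A/ℓ.
L = (4π×10⁻⁷)(1620)²(1.963×10^-3)/(0.565 m) = 1.146×10^-2 H.

L ≈ 11.5 mH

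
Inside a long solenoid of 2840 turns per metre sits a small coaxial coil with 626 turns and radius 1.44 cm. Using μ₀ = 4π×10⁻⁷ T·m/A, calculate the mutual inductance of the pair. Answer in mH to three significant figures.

The outer solenoid produces a uniform field B₁ = μ₀n₁I₁ across the inner coil,
so the flux linkage is N₂Φ = N₂B₁A₂ = μ₀n₁N₂A₂·I₁, giving M = μ₀n₁N₂A₂.
A₂ = πr² = π(1.440×10^-2 m)² = 6.514×10^-4 m².
M = (4π×10⁻⁷)(2840)(626)(6.514×10^-4) = 1.455×10^-3 H.

M ≈ 1.46 mH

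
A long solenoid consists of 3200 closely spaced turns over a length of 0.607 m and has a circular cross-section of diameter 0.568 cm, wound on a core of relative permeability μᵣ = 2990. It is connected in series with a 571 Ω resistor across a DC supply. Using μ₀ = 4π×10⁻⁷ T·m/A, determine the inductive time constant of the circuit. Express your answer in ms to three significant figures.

τ ≈ 2.81 ms

A = π(d/2)² = π(2.840×10^-3 m)² = 2.534×10^-5 m².
L = μ₀μᵣN²A/ℓ = (4π×10⁻⁷)(2990)(3200)²(2.534×10^-5)/(0.607) = 1.606 H.
τ = L/R = (1.606)/(571) = 2.813×10^-3 s.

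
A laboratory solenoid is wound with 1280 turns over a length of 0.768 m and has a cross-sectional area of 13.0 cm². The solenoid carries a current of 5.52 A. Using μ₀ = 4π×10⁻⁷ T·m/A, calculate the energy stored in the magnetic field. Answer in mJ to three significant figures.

U ≈ 53.1 mJ

A = 13.0 cm² = 1.300×10^-3 m².
L = μ₀N²A/ℓ = (4π×10⁻⁷)(1280)²(1.300×10^-3)/(0.768) = 3.485×10^-3 H.
U = ½LI² = ½(3.485×10^-3)(5.52)² = 5.310×10^-2 J.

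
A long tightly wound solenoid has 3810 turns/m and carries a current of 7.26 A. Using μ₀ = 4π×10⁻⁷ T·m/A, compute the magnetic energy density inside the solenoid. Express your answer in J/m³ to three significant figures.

u ≈ 481 J/m³

B = μ₀nI = (4π×10⁻⁷)(3.810×10^3)(7.26) = 3.476×10^-2 T.
u = B²/(2μ₀) = (3.476×10^-2)²/(2×4π×10⁻⁷) = 480.7 J/m³.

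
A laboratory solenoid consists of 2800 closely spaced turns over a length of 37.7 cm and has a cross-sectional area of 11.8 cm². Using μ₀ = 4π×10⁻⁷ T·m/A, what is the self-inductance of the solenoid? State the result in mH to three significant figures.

A = 11.8 cm² = 1.180×10^-3 m².
For a long solenoid, L = μ₀N²A/ℓ.
L = (4π×10⁻⁷)(2800)²(1.180×10^-3)/(0.377 m) = 3.084×10^-2 H.

L ≈ 30.8 mH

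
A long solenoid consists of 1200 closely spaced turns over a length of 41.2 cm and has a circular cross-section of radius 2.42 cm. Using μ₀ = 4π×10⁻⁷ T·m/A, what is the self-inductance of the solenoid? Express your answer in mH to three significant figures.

A = πr² = π(2.420×10^-2 m)² = 1.840×10^-3 m².
For a long solenoid, L = μ₀N²A/ℓ.
L = (4π×10⁻⁷)(1200)²(1.840×10^-3)/(0.412 m) = 8.081×10^-3 H.

L ≈ 8.08 mH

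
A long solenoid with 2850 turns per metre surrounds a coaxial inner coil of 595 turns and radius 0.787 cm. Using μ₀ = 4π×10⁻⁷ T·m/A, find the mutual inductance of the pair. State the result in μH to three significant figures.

M ≈ 415 μH

The outer solenoid produces a uniform field B₁ = μ₀n₁I₁ across the inner coil,
so the flux linkage is N₂Φ = N₂B₁A₂ = μ₀n₁N₂A₂·I₁, giving M = μ₀n₁N₂A₂.
A₂ = πr² = π(7.870×10^-3 m)² = 1.946×10^-4 m².
M = (4π×10⁻⁷)(2850)(595)(1.946×10^-4) = 4.146×10^-4 H.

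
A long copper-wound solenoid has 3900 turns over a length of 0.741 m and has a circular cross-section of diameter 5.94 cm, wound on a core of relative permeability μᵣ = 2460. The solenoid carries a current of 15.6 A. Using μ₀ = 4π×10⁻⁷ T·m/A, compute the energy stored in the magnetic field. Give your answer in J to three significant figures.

A = π(d/2)² = π(2.970×10^-2 m)² = 2.771×10^-3 m².
L = μ₀μᵣN²A/ℓ = (4π×10⁻⁷)(2460)(3900)²(2.771×10^-3)/(0.741) = 175.8 H.
U = ½LI² = ½(175.8)(15.6)² = 2.140×10^4 J.

U ≈ 21400 J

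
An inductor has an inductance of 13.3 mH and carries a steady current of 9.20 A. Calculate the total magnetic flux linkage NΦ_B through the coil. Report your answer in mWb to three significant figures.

From L = NΦ_B/I, the flux linkage is NΦ_B = LI.
NΦ_B = (1.330×10^-2 H)(9.20 A) = 0.1224 Wb.

NΦ_B ≈ 122 mWb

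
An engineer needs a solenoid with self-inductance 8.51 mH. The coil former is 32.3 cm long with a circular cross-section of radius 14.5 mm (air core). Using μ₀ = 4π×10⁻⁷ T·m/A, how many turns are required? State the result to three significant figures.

N ≈ 1820 turns

A = πr² = π(1.450×10^-2 m)² = 6.605×10^-4 m².
From L = μ₀N²A/ℓ, N = √(Lℓ / (μ₀A)).
N = √[(8.510×10^-3)(0.323) / ((4π×10⁻⁷)×6.605×10^-4)] = √(3.312×10^6) ≈ 1819.8.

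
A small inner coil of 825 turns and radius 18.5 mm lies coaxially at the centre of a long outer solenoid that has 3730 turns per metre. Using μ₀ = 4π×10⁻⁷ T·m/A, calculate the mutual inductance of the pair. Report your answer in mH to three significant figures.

M ≈ 4.16 mH

The outer solenoid produces a uniform field B₁ = μ₀n₁I₁ across the inner coil,
so the flux linkage is N₂Φ = N₂B₁A₂ = μ₀n₁N₂A₂·I₁, giving M = μ₀n₁N₂A₂.
A₂ = πr² = π(1.850×10^-2 m)² = 1.075×10^-3 m².
M = (4π×10⁻⁷)(3730)(825)(1.075×10^-3) = 4.158×10^-3 H.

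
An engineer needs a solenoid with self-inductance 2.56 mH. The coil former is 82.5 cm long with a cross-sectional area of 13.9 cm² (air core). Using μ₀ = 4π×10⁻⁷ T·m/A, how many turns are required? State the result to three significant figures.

N ≈ 1100 turns

A = 13.9 cm² = 1.390×10^-3 m².
From L = μ₀N²A/ℓ, N = √(Lℓ / (μ₀A)).
N = √[(2.560×10^-3)(0.825) / ((4π×10⁻⁷)×1.390×10^-3)] = √(1.209×10^6) ≈ 1099.6.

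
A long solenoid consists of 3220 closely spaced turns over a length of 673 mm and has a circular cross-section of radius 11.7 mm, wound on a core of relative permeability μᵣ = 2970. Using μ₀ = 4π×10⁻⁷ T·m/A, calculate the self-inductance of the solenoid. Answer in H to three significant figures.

A = πr² = π(1.170×10^-2 m)² = 4.301×10^-4 m².
For a long solenoid, L = μ₀μᵣN²A/ℓ.
L = (4π×10⁻⁷)(2970)(3220)²(4.301×10^-4)/(0.673 m) = 24.73 H.

L ≈ 24.7 H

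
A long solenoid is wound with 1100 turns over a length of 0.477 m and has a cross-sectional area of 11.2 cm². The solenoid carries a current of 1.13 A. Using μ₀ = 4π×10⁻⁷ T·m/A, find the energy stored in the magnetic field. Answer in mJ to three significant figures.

A = 11.2 cm² = 1.120×10^-3 m².
L = μ₀N²A/ℓ = (4π×10⁻⁷)(1100)²(1.120×10^-3)/(0.477) = 3.570×10^-3 H.
U = ½LI² = ½(3.570×10^-3)(1.13)² = 2.279×10^-3 J.

U ≈ 2.28 mJ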